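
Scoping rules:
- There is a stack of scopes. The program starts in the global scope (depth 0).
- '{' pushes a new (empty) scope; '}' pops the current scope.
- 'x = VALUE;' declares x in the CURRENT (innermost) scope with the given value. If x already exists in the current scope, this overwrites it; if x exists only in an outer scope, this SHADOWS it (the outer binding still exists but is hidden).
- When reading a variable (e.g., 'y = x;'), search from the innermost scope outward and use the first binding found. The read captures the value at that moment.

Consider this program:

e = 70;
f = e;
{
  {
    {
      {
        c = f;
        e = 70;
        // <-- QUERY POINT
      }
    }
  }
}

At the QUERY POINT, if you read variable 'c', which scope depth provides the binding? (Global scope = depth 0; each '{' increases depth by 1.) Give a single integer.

Answer: 4

Derivation:
Step 1: declare e=70 at depth 0
Step 2: declare f=(read e)=70 at depth 0
Step 3: enter scope (depth=1)
Step 4: enter scope (depth=2)
Step 5: enter scope (depth=3)
Step 6: enter scope (depth=4)
Step 7: declare c=(read f)=70 at depth 4
Step 8: declare e=70 at depth 4
Visible at query point: c=70 e=70 f=70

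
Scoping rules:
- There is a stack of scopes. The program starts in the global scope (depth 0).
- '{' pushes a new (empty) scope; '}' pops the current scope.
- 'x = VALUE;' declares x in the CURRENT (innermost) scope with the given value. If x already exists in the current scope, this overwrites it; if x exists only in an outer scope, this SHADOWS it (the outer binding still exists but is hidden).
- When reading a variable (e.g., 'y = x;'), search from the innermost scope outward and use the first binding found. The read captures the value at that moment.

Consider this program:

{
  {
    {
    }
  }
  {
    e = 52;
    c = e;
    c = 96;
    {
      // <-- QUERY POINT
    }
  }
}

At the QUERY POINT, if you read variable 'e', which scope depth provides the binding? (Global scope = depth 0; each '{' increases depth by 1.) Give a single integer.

Answer: 2

Derivation:
Step 1: enter scope (depth=1)
Step 2: enter scope (depth=2)
Step 3: enter scope (depth=3)
Step 4: exit scope (depth=2)
Step 5: exit scope (depth=1)
Step 6: enter scope (depth=2)
Step 7: declare e=52 at depth 2
Step 8: declare c=(read e)=52 at depth 2
Step 9: declare c=96 at depth 2
Step 10: enter scope (depth=3)
Visible at query point: c=96 e=52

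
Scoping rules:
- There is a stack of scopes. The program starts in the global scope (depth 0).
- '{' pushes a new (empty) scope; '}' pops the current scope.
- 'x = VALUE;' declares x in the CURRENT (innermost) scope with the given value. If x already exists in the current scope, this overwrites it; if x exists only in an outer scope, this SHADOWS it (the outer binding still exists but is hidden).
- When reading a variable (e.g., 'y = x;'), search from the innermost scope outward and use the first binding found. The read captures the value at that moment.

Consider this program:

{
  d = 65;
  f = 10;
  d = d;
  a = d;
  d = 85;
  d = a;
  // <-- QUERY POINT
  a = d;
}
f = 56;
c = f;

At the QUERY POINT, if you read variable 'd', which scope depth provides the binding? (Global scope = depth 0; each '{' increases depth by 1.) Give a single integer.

Answer: 1

Derivation:
Step 1: enter scope (depth=1)
Step 2: declare d=65 at depth 1
Step 3: declare f=10 at depth 1
Step 4: declare d=(read d)=65 at depth 1
Step 5: declare a=(read d)=65 at depth 1
Step 6: declare d=85 at depth 1
Step 7: declare d=(read a)=65 at depth 1
Visible at query point: a=65 d=65 f=10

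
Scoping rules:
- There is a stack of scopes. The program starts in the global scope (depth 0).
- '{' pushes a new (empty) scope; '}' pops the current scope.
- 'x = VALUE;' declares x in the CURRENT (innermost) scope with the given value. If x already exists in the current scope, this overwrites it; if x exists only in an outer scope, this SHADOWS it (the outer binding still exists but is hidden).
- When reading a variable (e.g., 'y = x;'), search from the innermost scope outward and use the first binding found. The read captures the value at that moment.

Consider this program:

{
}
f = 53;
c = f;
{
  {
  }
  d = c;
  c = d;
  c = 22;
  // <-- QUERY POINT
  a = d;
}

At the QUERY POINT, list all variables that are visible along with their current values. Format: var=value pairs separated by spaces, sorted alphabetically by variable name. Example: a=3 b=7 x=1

Answer: c=22 d=53 f=53

Derivation:
Step 1: enter scope (depth=1)
Step 2: exit scope (depth=0)
Step 3: declare f=53 at depth 0
Step 4: declare c=(read f)=53 at depth 0
Step 5: enter scope (depth=1)
Step 6: enter scope (depth=2)
Step 7: exit scope (depth=1)
Step 8: declare d=(read c)=53 at depth 1
Step 9: declare c=(read d)=53 at depth 1
Step 10: declare c=22 at depth 1
Visible at query point: c=22 d=53 f=53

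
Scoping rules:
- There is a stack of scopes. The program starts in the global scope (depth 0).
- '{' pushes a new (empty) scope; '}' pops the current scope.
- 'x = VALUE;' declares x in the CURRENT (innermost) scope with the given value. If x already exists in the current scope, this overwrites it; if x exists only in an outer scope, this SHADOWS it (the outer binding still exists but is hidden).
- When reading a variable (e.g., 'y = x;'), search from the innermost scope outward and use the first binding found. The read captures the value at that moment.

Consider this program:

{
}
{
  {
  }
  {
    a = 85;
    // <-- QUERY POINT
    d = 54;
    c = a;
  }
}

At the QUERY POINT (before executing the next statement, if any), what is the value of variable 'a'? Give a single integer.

Step 1: enter scope (depth=1)
Step 2: exit scope (depth=0)
Step 3: enter scope (depth=1)
Step 4: enter scope (depth=2)
Step 5: exit scope (depth=1)
Step 6: enter scope (depth=2)
Step 7: declare a=85 at depth 2
Visible at query point: a=85

Answer: 85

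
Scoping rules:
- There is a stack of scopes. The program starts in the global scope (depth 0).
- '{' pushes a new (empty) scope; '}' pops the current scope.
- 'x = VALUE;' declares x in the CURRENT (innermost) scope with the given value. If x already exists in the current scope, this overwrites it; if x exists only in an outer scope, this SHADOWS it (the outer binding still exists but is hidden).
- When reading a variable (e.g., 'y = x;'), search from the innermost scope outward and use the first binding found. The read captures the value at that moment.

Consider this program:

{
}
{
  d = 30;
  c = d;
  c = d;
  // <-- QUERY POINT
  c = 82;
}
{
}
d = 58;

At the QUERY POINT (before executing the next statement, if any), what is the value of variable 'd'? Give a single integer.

Step 1: enter scope (depth=1)
Step 2: exit scope (depth=0)
Step 3: enter scope (depth=1)
Step 4: declare d=30 at depth 1
Step 5: declare c=(read d)=30 at depth 1
Step 6: declare c=(read d)=30 at depth 1
Visible at query point: c=30 d=30

Answer: 30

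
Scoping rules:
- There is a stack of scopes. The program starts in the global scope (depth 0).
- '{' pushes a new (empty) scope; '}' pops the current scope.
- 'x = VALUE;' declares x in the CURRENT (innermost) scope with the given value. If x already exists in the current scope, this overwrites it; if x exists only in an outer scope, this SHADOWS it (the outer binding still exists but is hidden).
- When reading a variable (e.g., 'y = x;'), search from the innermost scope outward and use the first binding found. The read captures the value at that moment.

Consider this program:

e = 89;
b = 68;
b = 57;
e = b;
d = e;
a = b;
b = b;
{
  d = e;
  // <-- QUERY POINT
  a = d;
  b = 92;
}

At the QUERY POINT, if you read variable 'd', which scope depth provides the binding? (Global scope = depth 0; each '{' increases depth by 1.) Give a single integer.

Answer: 1

Derivation:
Step 1: declare e=89 at depth 0
Step 2: declare b=68 at depth 0
Step 3: declare b=57 at depth 0
Step 4: declare e=(read b)=57 at depth 0
Step 5: declare d=(read e)=57 at depth 0
Step 6: declare a=(read b)=57 at depth 0
Step 7: declare b=(read b)=57 at depth 0
Step 8: enter scope (depth=1)
Step 9: declare d=(read e)=57 at depth 1
Visible at query point: a=57 b=57 d=57 e=57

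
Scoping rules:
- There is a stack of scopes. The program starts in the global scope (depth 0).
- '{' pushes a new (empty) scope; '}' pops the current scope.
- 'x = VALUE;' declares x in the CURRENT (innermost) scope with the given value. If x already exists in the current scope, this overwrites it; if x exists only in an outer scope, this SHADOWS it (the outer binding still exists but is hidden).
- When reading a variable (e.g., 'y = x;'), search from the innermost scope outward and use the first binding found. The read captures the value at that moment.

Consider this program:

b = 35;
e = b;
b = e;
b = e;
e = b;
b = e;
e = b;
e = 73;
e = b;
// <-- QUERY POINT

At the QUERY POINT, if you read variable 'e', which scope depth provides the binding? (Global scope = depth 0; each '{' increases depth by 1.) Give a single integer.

Step 1: declare b=35 at depth 0
Step 2: declare e=(read b)=35 at depth 0
Step 3: declare b=(read e)=35 at depth 0
Step 4: declare b=(read e)=35 at depth 0
Step 5: declare e=(read b)=35 at depth 0
Step 6: declare b=(read e)=35 at depth 0
Step 7: declare e=(read b)=35 at depth 0
Step 8: declare e=73 at depth 0
Step 9: declare e=(read b)=35 at depth 0
Visible at query point: b=35 e=35

Answer: 0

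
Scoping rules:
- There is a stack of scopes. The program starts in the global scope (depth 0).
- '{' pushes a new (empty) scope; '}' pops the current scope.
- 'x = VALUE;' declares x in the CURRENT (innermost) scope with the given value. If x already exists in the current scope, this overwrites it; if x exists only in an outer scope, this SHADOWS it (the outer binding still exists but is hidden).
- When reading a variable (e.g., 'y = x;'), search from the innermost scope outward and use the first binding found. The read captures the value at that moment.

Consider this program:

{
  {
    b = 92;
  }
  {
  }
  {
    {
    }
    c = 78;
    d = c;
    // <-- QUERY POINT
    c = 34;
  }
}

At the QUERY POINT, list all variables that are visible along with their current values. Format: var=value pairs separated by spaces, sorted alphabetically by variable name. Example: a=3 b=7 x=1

Step 1: enter scope (depth=1)
Step 2: enter scope (depth=2)
Step 3: declare b=92 at depth 2
Step 4: exit scope (depth=1)
Step 5: enter scope (depth=2)
Step 6: exit scope (depth=1)
Step 7: enter scope (depth=2)
Step 8: enter scope (depth=3)
Step 9: exit scope (depth=2)
Step 10: declare c=78 at depth 2
Step 11: declare d=(read c)=78 at depth 2
Visible at query point: c=78 d=78

Answer: c=78 d=78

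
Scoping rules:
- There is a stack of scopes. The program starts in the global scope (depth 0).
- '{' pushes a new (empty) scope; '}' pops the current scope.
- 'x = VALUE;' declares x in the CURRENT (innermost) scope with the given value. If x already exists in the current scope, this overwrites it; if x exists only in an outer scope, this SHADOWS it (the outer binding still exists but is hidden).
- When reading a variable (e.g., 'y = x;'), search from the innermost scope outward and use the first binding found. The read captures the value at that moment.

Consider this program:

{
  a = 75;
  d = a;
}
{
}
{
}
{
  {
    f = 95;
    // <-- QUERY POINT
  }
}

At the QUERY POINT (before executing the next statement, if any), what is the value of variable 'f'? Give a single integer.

Step 1: enter scope (depth=1)
Step 2: declare a=75 at depth 1
Step 3: declare d=(read a)=75 at depth 1
Step 4: exit scope (depth=0)
Step 5: enter scope (depth=1)
Step 6: exit scope (depth=0)
Step 7: enter scope (depth=1)
Step 8: exit scope (depth=0)
Step 9: enter scope (depth=1)
Step 10: enter scope (depth=2)
Step 11: declare f=95 at depth 2
Visible at query point: f=95

Answer: 95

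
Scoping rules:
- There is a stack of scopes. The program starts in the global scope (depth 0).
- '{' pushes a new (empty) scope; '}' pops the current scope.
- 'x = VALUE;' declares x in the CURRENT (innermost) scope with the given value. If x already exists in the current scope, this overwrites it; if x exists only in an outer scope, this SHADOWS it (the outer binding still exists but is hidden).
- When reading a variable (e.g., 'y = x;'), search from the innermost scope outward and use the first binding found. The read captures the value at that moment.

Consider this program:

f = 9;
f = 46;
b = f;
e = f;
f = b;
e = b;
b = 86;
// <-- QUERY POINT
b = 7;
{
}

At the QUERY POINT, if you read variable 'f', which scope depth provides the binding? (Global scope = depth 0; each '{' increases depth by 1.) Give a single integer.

Step 1: declare f=9 at depth 0
Step 2: declare f=46 at depth 0
Step 3: declare b=(read f)=46 at depth 0
Step 4: declare e=(read f)=46 at depth 0
Step 5: declare f=(read b)=46 at depth 0
Step 6: declare e=(read b)=46 at depth 0
Step 7: declare b=86 at depth 0
Visible at query point: b=86 e=46 f=46

Answer: 0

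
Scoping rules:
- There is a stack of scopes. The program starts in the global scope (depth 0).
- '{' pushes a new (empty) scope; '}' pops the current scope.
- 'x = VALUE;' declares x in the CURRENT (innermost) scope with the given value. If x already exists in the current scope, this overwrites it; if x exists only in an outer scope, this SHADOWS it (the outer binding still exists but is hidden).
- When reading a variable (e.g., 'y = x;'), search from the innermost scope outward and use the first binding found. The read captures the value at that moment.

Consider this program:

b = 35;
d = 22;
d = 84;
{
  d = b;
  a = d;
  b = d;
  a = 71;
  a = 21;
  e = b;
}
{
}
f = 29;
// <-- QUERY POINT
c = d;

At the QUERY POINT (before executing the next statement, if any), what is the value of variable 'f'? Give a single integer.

Answer: 29

Derivation:
Step 1: declare b=35 at depth 0
Step 2: declare d=22 at depth 0
Step 3: declare d=84 at depth 0
Step 4: enter scope (depth=1)
Step 5: declare d=(read b)=35 at depth 1
Step 6: declare a=(read d)=35 at depth 1
Step 7: declare b=(read d)=35 at depth 1
Step 8: declare a=71 at depth 1
Step 9: declare a=21 at depth 1
Step 10: declare e=(read b)=35 at depth 1
Step 11: exit scope (depth=0)
Step 12: enter scope (depth=1)
Step 13: exit scope (depth=0)
Step 14: declare f=29 at depth 0
Visible at query point: b=35 d=84 f=29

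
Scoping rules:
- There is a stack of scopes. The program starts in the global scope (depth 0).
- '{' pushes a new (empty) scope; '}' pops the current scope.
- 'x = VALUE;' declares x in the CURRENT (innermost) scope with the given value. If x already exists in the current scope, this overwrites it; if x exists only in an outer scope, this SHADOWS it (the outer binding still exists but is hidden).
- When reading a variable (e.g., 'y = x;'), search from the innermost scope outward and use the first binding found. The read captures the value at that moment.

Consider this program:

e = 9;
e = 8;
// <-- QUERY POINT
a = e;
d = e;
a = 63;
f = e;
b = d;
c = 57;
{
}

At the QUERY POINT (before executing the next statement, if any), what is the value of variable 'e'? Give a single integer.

Answer: 8

Derivation:
Step 1: declare e=9 at depth 0
Step 2: declare e=8 at depth 0
Visible at query point: e=8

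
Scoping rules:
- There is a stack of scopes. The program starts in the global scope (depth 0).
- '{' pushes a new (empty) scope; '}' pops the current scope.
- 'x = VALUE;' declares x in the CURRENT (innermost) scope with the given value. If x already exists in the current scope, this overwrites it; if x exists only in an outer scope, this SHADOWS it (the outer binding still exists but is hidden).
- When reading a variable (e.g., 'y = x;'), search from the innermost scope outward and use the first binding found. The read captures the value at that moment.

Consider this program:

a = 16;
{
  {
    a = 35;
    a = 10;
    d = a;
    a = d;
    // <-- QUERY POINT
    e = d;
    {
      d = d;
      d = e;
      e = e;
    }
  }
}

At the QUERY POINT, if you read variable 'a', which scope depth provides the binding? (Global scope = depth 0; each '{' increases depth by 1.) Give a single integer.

Answer: 2

Derivation:
Step 1: declare a=16 at depth 0
Step 2: enter scope (depth=1)
Step 3: enter scope (depth=2)
Step 4: declare a=35 at depth 2
Step 5: declare a=10 at depth 2
Step 6: declare d=(read a)=10 at depth 2
Step 7: declare a=(read d)=10 at depth 2
Visible at query point: a=10 d=10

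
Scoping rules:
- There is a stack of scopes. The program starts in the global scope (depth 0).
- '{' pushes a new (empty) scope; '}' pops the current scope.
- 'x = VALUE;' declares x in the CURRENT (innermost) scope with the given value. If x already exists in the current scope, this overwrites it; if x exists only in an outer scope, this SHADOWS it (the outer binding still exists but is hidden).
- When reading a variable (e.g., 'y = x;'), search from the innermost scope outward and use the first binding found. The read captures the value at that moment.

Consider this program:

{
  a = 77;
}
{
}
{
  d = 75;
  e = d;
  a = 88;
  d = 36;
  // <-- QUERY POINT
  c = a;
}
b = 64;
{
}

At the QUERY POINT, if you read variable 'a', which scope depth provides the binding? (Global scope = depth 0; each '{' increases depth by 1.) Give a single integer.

Answer: 1

Derivation:
Step 1: enter scope (depth=1)
Step 2: declare a=77 at depth 1
Step 3: exit scope (depth=0)
Step 4: enter scope (depth=1)
Step 5: exit scope (depth=0)
Step 6: enter scope (depth=1)
Step 7: declare d=75 at depth 1
Step 8: declare e=(read d)=75 at depth 1
Step 9: declare a=88 at depth 1
Step 10: declare d=36 at depth 1
Visible at query point: a=88 d=36 e=75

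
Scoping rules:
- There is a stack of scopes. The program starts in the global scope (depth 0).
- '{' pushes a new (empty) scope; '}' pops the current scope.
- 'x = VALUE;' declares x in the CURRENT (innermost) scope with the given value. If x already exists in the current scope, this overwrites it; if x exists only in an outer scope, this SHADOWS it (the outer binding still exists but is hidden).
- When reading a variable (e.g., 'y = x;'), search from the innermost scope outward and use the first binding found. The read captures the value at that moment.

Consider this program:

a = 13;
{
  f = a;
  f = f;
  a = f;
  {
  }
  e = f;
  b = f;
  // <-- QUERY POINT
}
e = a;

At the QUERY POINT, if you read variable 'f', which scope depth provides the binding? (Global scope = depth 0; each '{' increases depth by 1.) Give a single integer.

Answer: 1

Derivation:
Step 1: declare a=13 at depth 0
Step 2: enter scope (depth=1)
Step 3: declare f=(read a)=13 at depth 1
Step 4: declare f=(read f)=13 at depth 1
Step 5: declare a=(read f)=13 at depth 1
Step 6: enter scope (depth=2)
Step 7: exit scope (depth=1)
Step 8: declare e=(read f)=13 at depth 1
Step 9: declare b=(read f)=13 at depth 1
Visible at query point: a=13 b=13 e=13 f=13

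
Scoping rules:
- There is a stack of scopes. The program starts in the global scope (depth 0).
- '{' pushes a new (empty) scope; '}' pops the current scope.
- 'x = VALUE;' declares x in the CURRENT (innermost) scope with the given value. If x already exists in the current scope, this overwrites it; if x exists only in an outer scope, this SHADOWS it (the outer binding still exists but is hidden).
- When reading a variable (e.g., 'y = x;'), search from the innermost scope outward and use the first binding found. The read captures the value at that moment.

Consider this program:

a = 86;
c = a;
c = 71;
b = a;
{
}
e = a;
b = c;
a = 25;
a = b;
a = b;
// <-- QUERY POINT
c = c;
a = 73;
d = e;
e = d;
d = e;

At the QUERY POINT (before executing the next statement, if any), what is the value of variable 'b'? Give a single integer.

Step 1: declare a=86 at depth 0
Step 2: declare c=(read a)=86 at depth 0
Step 3: declare c=71 at depth 0
Step 4: declare b=(read a)=86 at depth 0
Step 5: enter scope (depth=1)
Step 6: exit scope (depth=0)
Step 7: declare e=(read a)=86 at depth 0
Step 8: declare b=(read c)=71 at depth 0
Step 9: declare a=25 at depth 0
Step 10: declare a=(read b)=71 at depth 0
Step 11: declare a=(read b)=71 at depth 0
Visible at query point: a=71 b=71 c=71 e=86

Answer: 71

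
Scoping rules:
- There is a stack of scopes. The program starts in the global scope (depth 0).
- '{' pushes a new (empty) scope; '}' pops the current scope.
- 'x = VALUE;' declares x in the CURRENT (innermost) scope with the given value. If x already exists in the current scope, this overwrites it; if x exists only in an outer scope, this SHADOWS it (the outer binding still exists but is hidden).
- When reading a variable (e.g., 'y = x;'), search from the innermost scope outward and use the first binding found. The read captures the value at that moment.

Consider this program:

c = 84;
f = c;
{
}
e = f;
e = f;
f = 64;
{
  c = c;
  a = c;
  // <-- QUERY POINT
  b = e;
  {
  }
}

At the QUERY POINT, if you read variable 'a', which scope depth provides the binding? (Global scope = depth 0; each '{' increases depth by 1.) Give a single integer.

Step 1: declare c=84 at depth 0
Step 2: declare f=(read c)=84 at depth 0
Step 3: enter scope (depth=1)
Step 4: exit scope (depth=0)
Step 5: declare e=(read f)=84 at depth 0
Step 6: declare e=(read f)=84 at depth 0
Step 7: declare f=64 at depth 0
Step 8: enter scope (depth=1)
Step 9: declare c=(read c)=84 at depth 1
Step 10: declare a=(read c)=84 at depth 1
Visible at query point: a=84 c=84 e=84 f=64

Answer: 1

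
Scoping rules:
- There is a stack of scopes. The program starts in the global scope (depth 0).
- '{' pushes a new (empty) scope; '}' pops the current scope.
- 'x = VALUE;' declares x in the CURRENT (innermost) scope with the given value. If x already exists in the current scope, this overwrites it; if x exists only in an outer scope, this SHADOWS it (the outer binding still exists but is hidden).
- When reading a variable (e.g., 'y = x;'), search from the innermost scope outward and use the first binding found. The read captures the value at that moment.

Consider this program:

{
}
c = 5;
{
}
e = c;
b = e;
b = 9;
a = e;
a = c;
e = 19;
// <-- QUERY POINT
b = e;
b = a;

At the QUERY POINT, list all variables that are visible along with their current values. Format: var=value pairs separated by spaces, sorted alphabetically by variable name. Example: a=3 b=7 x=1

Answer: a=5 b=9 c=5 e=19

Derivation:
Step 1: enter scope (depth=1)
Step 2: exit scope (depth=0)
Step 3: declare c=5 at depth 0
Step 4: enter scope (depth=1)
Step 5: exit scope (depth=0)
Step 6: declare e=(read c)=5 at depth 0
Step 7: declare b=(read e)=5 at depth 0
Step 8: declare b=9 at depth 0
Step 9: declare a=(read e)=5 at depth 0
Step 10: declare a=(read c)=5 at depth 0
Step 11: declare e=19 at depth 0
Visible at query point: a=5 b=9 c=5 e=19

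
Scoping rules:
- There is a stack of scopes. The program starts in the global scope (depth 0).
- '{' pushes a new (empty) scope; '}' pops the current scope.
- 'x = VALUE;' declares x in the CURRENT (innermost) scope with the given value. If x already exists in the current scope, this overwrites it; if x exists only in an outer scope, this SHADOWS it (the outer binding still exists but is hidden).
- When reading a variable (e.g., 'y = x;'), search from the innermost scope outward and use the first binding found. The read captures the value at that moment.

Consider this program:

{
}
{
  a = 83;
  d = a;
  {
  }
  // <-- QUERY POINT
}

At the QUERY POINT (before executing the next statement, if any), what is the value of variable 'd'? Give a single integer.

Answer: 83

Derivation:
Step 1: enter scope (depth=1)
Step 2: exit scope (depth=0)
Step 3: enter scope (depth=1)
Step 4: declare a=83 at depth 1
Step 5: declare d=(read a)=83 at depth 1
Step 6: enter scope (depth=2)
Step 7: exit scope (depth=1)
Visible at query point: a=83 d=83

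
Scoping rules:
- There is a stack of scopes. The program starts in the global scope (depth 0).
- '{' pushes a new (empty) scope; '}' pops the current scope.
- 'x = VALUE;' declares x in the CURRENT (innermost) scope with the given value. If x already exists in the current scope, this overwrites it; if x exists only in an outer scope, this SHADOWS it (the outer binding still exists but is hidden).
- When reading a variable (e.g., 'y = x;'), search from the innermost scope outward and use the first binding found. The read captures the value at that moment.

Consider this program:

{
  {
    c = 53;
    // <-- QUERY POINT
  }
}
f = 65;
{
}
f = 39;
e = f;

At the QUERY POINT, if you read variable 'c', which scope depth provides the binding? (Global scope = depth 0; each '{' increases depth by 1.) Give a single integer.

Answer: 2

Derivation:
Step 1: enter scope (depth=1)
Step 2: enter scope (depth=2)
Step 3: declare c=53 at depth 2
Visible at query point: c=53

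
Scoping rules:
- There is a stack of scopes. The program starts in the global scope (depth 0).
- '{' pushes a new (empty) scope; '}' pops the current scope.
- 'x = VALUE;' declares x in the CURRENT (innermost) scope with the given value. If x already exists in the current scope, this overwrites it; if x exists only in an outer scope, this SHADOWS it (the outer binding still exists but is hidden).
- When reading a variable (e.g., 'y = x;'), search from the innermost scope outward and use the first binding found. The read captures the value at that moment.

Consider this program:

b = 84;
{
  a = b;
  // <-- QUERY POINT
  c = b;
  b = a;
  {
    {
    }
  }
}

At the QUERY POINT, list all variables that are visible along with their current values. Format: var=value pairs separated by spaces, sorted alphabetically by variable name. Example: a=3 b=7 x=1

Answer: a=84 b=84

Derivation:
Step 1: declare b=84 at depth 0
Step 2: enter scope (depth=1)
Step 3: declare a=(read b)=84 at depth 1
Visible at query point: a=84 b=84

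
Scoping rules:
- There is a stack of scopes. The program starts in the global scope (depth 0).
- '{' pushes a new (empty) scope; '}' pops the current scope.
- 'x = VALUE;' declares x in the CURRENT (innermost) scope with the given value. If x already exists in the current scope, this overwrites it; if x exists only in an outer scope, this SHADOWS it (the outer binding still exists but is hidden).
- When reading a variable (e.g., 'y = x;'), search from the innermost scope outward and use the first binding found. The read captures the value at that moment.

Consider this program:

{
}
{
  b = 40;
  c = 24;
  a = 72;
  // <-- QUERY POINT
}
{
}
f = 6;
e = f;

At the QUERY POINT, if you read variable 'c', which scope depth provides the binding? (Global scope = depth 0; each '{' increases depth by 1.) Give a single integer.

Answer: 1

Derivation:
Step 1: enter scope (depth=1)
Step 2: exit scope (depth=0)
Step 3: enter scope (depth=1)
Step 4: declare b=40 at depth 1
Step 5: declare c=24 at depth 1
Step 6: declare a=72 at depth 1
Visible at query point: a=72 b=40 c=24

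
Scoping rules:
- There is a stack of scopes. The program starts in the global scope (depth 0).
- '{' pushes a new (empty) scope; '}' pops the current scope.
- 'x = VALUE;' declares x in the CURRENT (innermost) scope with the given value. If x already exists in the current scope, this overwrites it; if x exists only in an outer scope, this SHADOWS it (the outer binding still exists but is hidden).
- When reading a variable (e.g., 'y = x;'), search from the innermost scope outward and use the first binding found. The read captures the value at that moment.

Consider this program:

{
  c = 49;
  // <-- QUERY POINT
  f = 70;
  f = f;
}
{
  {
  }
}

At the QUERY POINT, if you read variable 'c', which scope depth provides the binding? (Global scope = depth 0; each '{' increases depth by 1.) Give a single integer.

Answer: 1

Derivation:
Step 1: enter scope (depth=1)
Step 2: declare c=49 at depth 1
Visible at query point: c=49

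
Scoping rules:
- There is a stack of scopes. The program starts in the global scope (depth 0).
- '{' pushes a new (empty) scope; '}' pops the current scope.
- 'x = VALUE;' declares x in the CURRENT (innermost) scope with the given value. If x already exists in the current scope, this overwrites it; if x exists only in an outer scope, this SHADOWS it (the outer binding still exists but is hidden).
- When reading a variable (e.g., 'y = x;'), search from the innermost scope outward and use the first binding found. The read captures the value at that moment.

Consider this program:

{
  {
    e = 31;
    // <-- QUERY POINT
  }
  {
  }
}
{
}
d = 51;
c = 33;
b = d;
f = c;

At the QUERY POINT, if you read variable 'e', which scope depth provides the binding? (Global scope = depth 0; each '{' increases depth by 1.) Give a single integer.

Answer: 2

Derivation:
Step 1: enter scope (depth=1)
Step 2: enter scope (depth=2)
Step 3: declare e=31 at depth 2
Visible at query point: e=31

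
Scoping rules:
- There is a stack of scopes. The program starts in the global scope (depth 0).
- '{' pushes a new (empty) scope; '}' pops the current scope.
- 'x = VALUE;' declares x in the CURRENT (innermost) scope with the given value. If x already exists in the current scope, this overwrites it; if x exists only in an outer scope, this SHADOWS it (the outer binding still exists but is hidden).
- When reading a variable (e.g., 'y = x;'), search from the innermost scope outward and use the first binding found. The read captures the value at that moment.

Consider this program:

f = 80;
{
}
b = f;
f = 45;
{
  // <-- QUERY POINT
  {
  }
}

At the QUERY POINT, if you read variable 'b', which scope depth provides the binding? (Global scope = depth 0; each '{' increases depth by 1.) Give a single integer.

Answer: 0

Derivation:
Step 1: declare f=80 at depth 0
Step 2: enter scope (depth=1)
Step 3: exit scope (depth=0)
Step 4: declare b=(read f)=80 at depth 0
Step 5: declare f=45 at depth 0
Step 6: enter scope (depth=1)
Visible at query point: b=80 f=45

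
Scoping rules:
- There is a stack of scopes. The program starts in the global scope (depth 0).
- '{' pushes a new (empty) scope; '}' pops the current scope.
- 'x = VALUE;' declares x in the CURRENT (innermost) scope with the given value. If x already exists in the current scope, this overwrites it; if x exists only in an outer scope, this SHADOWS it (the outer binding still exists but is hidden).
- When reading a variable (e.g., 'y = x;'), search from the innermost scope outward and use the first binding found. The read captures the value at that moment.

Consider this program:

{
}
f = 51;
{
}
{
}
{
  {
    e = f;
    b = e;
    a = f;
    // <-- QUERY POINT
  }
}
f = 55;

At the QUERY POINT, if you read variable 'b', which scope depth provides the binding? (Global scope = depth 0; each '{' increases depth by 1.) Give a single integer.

Answer: 2

Derivation:
Step 1: enter scope (depth=1)
Step 2: exit scope (depth=0)
Step 3: declare f=51 at depth 0
Step 4: enter scope (depth=1)
Step 5: exit scope (depth=0)
Step 6: enter scope (depth=1)
Step 7: exit scope (depth=0)
Step 8: enter scope (depth=1)
Step 9: enter scope (depth=2)
Step 10: declare e=(read f)=51 at depth 2
Step 11: declare b=(read e)=51 at depth 2
Step 12: declare a=(read f)=51 at depth 2
Visible at query point: a=51 b=51 e=51 f=51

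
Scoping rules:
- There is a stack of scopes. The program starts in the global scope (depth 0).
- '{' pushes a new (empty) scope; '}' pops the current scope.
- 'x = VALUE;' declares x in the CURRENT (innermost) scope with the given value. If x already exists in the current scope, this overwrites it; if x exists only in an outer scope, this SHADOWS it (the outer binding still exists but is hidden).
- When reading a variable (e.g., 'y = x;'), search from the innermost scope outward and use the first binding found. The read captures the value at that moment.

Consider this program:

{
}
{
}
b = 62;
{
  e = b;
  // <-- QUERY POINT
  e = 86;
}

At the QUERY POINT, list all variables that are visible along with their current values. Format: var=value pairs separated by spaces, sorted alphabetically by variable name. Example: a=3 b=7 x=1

Step 1: enter scope (depth=1)
Step 2: exit scope (depth=0)
Step 3: enter scope (depth=1)
Step 4: exit scope (depth=0)
Step 5: declare b=62 at depth 0
Step 6: enter scope (depth=1)
Step 7: declare e=(read b)=62 at depth 1
Visible at query point: b=62 e=62

Answer: b=62 e=62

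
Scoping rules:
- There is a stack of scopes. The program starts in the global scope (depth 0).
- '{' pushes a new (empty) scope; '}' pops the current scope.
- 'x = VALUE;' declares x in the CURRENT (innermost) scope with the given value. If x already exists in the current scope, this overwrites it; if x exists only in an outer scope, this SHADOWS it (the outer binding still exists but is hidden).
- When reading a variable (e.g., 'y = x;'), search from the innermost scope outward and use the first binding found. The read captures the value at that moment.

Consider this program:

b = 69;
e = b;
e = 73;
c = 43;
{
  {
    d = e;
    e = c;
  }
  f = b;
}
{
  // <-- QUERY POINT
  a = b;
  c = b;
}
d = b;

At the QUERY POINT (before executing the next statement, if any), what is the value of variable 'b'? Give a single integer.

Answer: 69

Derivation:
Step 1: declare b=69 at depth 0
Step 2: declare e=(read b)=69 at depth 0
Step 3: declare e=73 at depth 0
Step 4: declare c=43 at depth 0
Step 5: enter scope (depth=1)
Step 6: enter scope (depth=2)
Step 7: declare d=(read e)=73 at depth 2
Step 8: declare e=(read c)=43 at depth 2
Step 9: exit scope (depth=1)
Step 10: declare f=(read b)=69 at depth 1
Step 11: exit scope (depth=0)
Step 12: enter scope (depth=1)
Visible at query point: b=69 c=43 e=73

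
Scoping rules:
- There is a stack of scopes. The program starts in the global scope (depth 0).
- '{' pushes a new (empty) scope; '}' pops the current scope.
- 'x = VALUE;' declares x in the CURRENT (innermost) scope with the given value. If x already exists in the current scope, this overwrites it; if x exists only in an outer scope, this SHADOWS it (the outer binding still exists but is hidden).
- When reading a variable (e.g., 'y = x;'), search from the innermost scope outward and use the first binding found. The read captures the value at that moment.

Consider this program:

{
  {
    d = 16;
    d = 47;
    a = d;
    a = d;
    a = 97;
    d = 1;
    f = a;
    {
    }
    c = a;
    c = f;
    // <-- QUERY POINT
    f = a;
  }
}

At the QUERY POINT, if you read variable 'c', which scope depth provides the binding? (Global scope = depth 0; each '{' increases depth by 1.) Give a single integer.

Step 1: enter scope (depth=1)
Step 2: enter scope (depth=2)
Step 3: declare d=16 at depth 2
Step 4: declare d=47 at depth 2
Step 5: declare a=(read d)=47 at depth 2
Step 6: declare a=(read d)=47 at depth 2
Step 7: declare a=97 at depth 2
Step 8: declare d=1 at depth 2
Step 9: declare f=(read a)=97 at depth 2
Step 10: enter scope (depth=3)
Step 11: exit scope (depth=2)
Step 12: declare c=(read a)=97 at depth 2
Step 13: declare c=(read f)=97 at depth 2
Visible at query point: a=97 c=97 d=1 f=97

Answer: 2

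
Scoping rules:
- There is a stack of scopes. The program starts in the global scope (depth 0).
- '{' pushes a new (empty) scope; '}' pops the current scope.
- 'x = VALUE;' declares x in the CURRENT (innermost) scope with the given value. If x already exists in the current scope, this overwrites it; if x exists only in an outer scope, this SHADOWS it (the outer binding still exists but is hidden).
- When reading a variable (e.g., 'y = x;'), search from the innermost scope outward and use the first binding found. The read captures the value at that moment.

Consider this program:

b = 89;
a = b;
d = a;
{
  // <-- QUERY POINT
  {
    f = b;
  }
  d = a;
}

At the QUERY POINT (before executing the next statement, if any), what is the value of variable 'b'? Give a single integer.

Answer: 89

Derivation:
Step 1: declare b=89 at depth 0
Step 2: declare a=(read b)=89 at depth 0
Step 3: declare d=(read a)=89 at depth 0
Step 4: enter scope (depth=1)
Visible at query point: a=89 b=89 d=89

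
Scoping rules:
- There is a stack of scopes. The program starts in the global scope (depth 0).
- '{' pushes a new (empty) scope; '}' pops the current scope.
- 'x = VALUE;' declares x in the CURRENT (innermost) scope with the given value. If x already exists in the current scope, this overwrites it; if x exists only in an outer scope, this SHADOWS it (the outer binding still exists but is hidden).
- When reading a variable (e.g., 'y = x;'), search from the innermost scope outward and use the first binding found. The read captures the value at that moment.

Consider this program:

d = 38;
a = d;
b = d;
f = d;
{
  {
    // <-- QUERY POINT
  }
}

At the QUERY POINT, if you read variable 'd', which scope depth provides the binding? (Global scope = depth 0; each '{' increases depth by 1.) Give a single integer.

Answer: 0

Derivation:
Step 1: declare d=38 at depth 0
Step 2: declare a=(read d)=38 at depth 0
Step 3: declare b=(read d)=38 at depth 0
Step 4: declare f=(read d)=38 at depth 0
Step 5: enter scope (depth=1)
Step 6: enter scope (depth=2)
Visible at query point: a=38 b=38 d=38 f=38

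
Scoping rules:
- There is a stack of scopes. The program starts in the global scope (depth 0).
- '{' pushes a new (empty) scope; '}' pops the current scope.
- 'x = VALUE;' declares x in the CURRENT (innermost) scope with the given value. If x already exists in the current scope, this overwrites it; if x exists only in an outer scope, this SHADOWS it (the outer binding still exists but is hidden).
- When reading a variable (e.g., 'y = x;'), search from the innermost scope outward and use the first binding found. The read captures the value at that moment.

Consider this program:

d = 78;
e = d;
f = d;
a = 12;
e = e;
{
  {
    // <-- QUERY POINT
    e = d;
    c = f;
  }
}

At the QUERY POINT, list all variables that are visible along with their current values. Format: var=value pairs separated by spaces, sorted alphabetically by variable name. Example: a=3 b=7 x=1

Step 1: declare d=78 at depth 0
Step 2: declare e=(read d)=78 at depth 0
Step 3: declare f=(read d)=78 at depth 0
Step 4: declare a=12 at depth 0
Step 5: declare e=(read e)=78 at depth 0
Step 6: enter scope (depth=1)
Step 7: enter scope (depth=2)
Visible at query point: a=12 d=78 e=78 f=78

Answer: a=12 d=78 e=78 f=78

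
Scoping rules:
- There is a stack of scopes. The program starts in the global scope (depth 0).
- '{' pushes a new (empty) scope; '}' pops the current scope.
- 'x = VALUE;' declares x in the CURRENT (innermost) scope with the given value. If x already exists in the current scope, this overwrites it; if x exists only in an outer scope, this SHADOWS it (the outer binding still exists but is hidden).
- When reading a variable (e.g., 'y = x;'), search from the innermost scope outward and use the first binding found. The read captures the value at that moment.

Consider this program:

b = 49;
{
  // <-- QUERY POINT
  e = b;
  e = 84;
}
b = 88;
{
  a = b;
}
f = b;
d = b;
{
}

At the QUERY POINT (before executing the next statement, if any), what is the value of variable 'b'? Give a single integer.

Answer: 49

Derivation:
Step 1: declare b=49 at depth 0
Step 2: enter scope (depth=1)
Visible at query point: b=49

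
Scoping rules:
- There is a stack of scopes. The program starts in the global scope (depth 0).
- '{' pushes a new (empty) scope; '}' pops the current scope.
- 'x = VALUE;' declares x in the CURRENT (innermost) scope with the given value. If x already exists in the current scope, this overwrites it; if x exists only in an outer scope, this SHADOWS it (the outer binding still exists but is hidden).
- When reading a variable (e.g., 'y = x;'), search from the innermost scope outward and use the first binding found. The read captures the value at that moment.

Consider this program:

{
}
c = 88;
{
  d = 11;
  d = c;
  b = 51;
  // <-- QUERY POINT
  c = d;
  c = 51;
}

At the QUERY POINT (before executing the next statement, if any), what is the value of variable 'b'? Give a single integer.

Answer: 51

Derivation:
Step 1: enter scope (depth=1)
Step 2: exit scope (depth=0)
Step 3: declare c=88 at depth 0
Step 4: enter scope (depth=1)
Step 5: declare d=11 at depth 1
Step 6: declare d=(read c)=88 at depth 1
Step 7: declare b=51 at depth 1
Visible at query point: b=51 c=88 d=88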